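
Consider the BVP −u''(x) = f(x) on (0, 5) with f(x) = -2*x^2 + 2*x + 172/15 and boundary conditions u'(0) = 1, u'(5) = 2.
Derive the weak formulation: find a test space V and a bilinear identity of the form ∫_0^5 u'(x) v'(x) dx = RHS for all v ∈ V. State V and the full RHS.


V = H^1(0, 5) (v unrestricted at boundary; u is determined up to an additive constant); weak form: ∫_0^5 u'v' dx = ∫_0^5 (-2*x^2 + 2*x + 172/15) v dx + 2·v(5) − v(0) for all v ∈ V.

Multiply both sides by a test function v and integrate from 0 to 5:
  ∫_0^5 −u''(x) v(x) dx = ∫_0^5 f(x) v(x) dx.
Integrate the LHS by parts once:
  ∫_0^5 −u'' v dx = −[u'(x) v(x)]_0^5 + ∫_0^5 u'(x) v'(x) dx.
Thus ∫_0^5 u'(x) v'(x) dx = ∫_0^5 f(x) v(x) dx + [u'(x) v(x)]_0^5.
Choose V so that boundary terms are either known or forced to vanish.
u has inhomogeneous Neumann u'(0) = 1, u'(5) = 2. [u' v]_0^5 = (2)·v(5) − (1)·v(0) = 2·v(5) − v(0). Take V = H^1(0, 5); boundary term becomes part of RHS.
Weak formulation: find u (satisfying any essential BC) such that ∫_0^5 u'(x) v'(x) dx = ∫_0^5 f v dx + 2·v(5) − v(0) for all v ∈ V (Neumann data are natural BCs: they enter the RHS as boundary terms).
Substituting f(x) = -2*x^2 + 2*x + 172/15, the right-hand side is ∫_0^5 (-2*x^2 + 2*x + 172/15) v dx + 2·v(5) − v(0).
Compatibility check (pure Neumann): taking v ≡ 1 ∈ V gives 0 = ∫_0^5 f dx + (2) − (1), i.e. ∫_0^5 f dx must equal u'(0) − u'(5) = -1. Indeed ∫_0^5 (-2*x^2 + 2*x + 172/15) dx = -1, so the data are compatible. The solution is then unique only up to an additive constant (fix it e.g. by requiring ∫_0^5 u dx = 0).


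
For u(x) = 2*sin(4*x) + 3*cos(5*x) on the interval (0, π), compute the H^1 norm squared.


||u||_{H^1(0,π)}^2 = -832/3 + 151*π

u'(x) = -15*sin(5*x) + 8*cos(4*x).
Expand u² and (u')² and integrate term by term on (0, π), using: for integers n ≥ 1, ∫_0^π sin²(nx) dx = ∫_0^π cos²(nx) dx = π/2; for n ≠ n', ∫_0^π sin(nx)sin(n'x) dx = ∫_0^π cos(nx)cos(n'x) dx = 0; and by product-to-sum, ∫_0^π sin(nx)cos(n'x) dx = ½∫_0^π [sin((n+n')x) + sin((n−n')x)] dx, which is 0 when n+n' is even and 2n/(n²−n'²) when n+n' is odd (it need not vanish on (0, π)).
  u² squared terms: (2)²·∫sin(4x)² dx = 4·π/2 = 2*π;  (3)²·∫cos(5x)² dx = 9·π/2 = 9*π/2.
  u² cross terms: 2·(2)·(3)·∫sin(4x)·cos(5x) dx = 12·(-8/9) = -32/3.
  So ∫_0^π u² dx = 2*π + 9*π/2 − 32/3 = -32/3 + 13*π/2.
  (u')² squared terms: (-15)²·∫sin(5x)² dx = 225·π/2 = 225*π/2;  (8)²·∫cos(4x)² dx = 64·π/2 = 32*π.
  (u')² cross terms: 2·(-15)·(8)·∫sin(5x)·cos(4x) dx = -240·(10/9) = -800/3.
  So ∫_0^π (u')² dx = 225*π/2 + 32*π − 800/3 = -800/3 + 289*π/2.
||u||_{H^1}^2 = (-32/3 + 13*π/2) + (-800/3 + 289*π/2) = -832/3 + 151*π.


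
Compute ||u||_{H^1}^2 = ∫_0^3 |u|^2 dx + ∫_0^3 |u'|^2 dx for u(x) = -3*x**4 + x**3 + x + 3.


||u||_{H^1}^2 = 7000377/140

The H^1 norm (squared) on an interval (0, L) is
  ||u||_{H^1}^2 = ∫_0^L u(x)^2 dx + ∫_0^L u'(x)^2 dx.
Compute u'(x) = -12*x**3 + 3*x**2 + 1.
Then u(x)^2 = 9*x**8 - 6*x**7 + x**6 - 6*x**5 - 16*x**4 + 6*x**3 + x**2 + 6*x + 9 and u'(x)^2 = 144*x**6 - 72*x**5 + 9*x**4 - 24*x**3 + 6*x**2 + 1.
Integrate each monomial from 0 to 3 using ∫_0^3 c·x^n dx = c·3^(n+1)/(n+1):
  ∫_0^3 u(x)^2 dx = ∫_0^3 (9*x^8 - 6*x^7 + x^6 - 6*x^5 - 16*x^4 + 6*x^3 + x^2 + 6*x + 9) dx. Term by term:
    ∫_0^3 9*x^8 dx = 19683;  ∫_0^3 -6*x^7 dx = -19683/4;  ∫_0^3 x^6 dx = 2187/7;
    ∫_0^3 -6*x^5 dx = -729;  ∫_0^3 -16*x^4 dx = -3888/5;  ∫_0^3 6*x^3 dx = 243/2;
    ∫_0^3 x^2 dx = 9;  ∫_0^3 6*x dx = 27;  ∫_0^3 9 dx = 27.
  Sum: 19683 − 19683/4 + 2187/7 − 729 − 3888/5 + 243/2 + 9 + 27 + 27 = 1925361/140.
  ∫_0^3 u'(x)^2 dx = ∫_0^3 (144*x^6 - 72*x^5 + 9*x^4 - 24*x^3 + 6*x^2 + 1) dx. Term by term:
    ∫_0^3 144*x^6 dx = 314928/7;  ∫_0^3 -72*x^5 dx = -8748;  ∫_0^3 9*x^4 dx = 2187/5;
    ∫_0^3 -24*x^3 dx = -486;  ∫_0^3 6*x^2 dx = 54;  ∫_0^3 1 dx = 3.
  Sum: 314928/7 − 8748 + 2187/5 − 486 + 54 + 3 = 1268754/35.
Adding: ||u||_{H^1}^2 = 1925361/140 + 1268754/35 = 7000377/140.


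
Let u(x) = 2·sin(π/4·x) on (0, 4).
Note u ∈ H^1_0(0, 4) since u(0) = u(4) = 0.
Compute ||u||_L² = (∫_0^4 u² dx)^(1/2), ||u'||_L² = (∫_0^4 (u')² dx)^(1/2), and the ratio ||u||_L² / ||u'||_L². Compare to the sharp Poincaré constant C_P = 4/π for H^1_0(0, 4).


||u||_L² / ||u'||_L² = 4/π = C_P.

u(x) = 2·sin(π/4·x), so u'(x) = π*cos(π*x/4)/2.
Writing u(x) = A·sin(kπx/L) with A = 2 and k = 1, use ∫_0^L sin²(kπx/L) dx = L/2 and ∫_0^L cos²(kπx/L) dx = L/2.
u² = 4·sin²(π/4·x) and (u')² = π^2/4·cos²(π/4·x), and each of sin², cos² integrates to L/2 = 2 over (0, 4).
∫_0^4 u² dx = 8, so ||u||_L² = 2*sqrt(2).
∫_0^4 (u')² dx = π^2/2, so ||u'||_L² = sqrt(2)*π/2.
Ratio ||u||_L² / ||u'||_L² = 4/π.
Sharp Poincaré constant on H^1_0(0, 4) is C_P = L/π = 4/π, achieved by sin(π/4·x).
This is the k = 1 eigenfunction (up to amplitude), so the ratio equals the sharp Poincaré constant exactly.


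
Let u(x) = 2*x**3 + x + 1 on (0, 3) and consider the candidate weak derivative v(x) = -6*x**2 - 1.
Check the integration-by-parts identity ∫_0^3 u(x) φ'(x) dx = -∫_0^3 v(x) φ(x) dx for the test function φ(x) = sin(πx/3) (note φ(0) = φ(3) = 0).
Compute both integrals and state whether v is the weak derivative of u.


LHS = -168/π + 648/π^3, RHS = -648/π^3 + 168/π. No, v is not the weak derivative of u.

u(x) = 2*x**3 + x + 1, classical derivative u'(x) = 6*x**2 + 1.
φ(x) = sin(πx/3), so φ'(x) = π*cos(π*x/3)/3.
Note φ(0) = φ(3) = 0, so the boundary term u·φ vanishes.
LHS = ∫_0^3 u(x) φ'(x) dx = ∫_0^3 (2*π*x^3*cos(π*x/3)/3 + π*x*cos(π*x/3)/3 + π*cos(π*x/3)/3) dx. Term by term:
  ∫_0^3 π*cos(π*x/3)/3 dx = 0;  ∫_0^3 π*x*cos(π*x/3)/3 dx = -6/π;  ∫_0^3 2*π*x^3*cos(π*x/3)/3 dx = -162/π + 648/π^3.
Sum: 0 − 6/π + -162/π + 648/π^3 = -168/π + 648/π^3.
So LHS = -168/π + 648/π^3.
∫_0^3 v(x) φ(x) dx = ∫_0^3 (-6*x^2*sin(π*x/3) - sin(π*x/3)) dx. Term by term:
  ∫_0^3 -sin(π*x/3) dx = -6/π;  ∫_0^3 -6*x^2*sin(π*x/3) dx = -162/π + 648/π^3.
Sum: -6/π + -162/π + 648/π^3 = -168/π + 648/π^3.
So RHS = -∫_0^3 v(x) φ(x) dx = -648/π^3 + 168/π.
LHS − RHS = -336/π + 1296/π^3 ≠ 0, so the identity fails.
(For a valid weak derivative the identity must hold for EVERY test function, in particular this one. The failure shows v is NOT the weak derivative of u.)
Correct weak derivative would be u'(x) = 6*x**2 + 1.


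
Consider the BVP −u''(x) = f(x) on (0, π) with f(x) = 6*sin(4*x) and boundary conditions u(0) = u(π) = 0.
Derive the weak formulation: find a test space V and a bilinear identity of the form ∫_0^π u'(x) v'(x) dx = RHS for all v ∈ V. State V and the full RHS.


V = H^1_0(0, π) (so v(0) = v(π) = 0); weak form: ∫_0^π u'v' dx = ∫_0^π (6*sin(4*x)) v dx for all v ∈ V.

Multiply both sides by a test function v and integrate from 0 to π:
  ∫_0^π −u''(x) v(x) dx = ∫_0^π f(x) v(x) dx.
Integrate the LHS by parts once:
  ∫_0^π −u'' v dx = −[u'(x) v(x)]_0^π + ∫_0^π u'(x) v'(x) dx.
Thus ∫_0^π u'(x) v'(x) dx = ∫_0^π f(x) v(x) dx + [u'(x) v(x)]_0^π.
Choose V so that boundary terms are either known or forced to vanish.
u is Dirichlet: u(0) = u(π) = 0. Let V = H^1_0(0, π); then v(0) = v(π) = 0, and [u' v]_0^π = 0.
Weak formulation: find u (satisfying any essential BC) such that ∫_0^π u'(x) v'(x) dx = ∫_0^π f v dx for all v ∈ V.
Substituting f(x) = 6*sin(4*x), the right-hand side is ∫_0^π (6*sin(4*x)) v dx.


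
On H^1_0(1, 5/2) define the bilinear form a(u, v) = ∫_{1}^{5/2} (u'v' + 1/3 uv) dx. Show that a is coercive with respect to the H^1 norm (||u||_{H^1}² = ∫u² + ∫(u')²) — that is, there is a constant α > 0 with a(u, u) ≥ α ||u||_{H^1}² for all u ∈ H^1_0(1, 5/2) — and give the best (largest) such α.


α = (3 + 4*π^2)/(9 + 4*π^2)

Coercivity of a(·,·) on H^1_0(1, 5/2) means a(u, u) ≥ α ||u||_{H^1}² for every u ∈ H^1_0.
The interval has length L = 3/2, and Poincaré/coercivity depend only on L. Here a(u, u) = ∫(u')² + (1/3)·∫u².
Here 0 < c = 1/3 < 1. The condition a(u,u) ≥ α||u||_{H^1}² reads (1−α)∫(u')² ≥ (α−c)∫u². Any admissible α is ≤ 1 (rapidly oscillating u have ∫u²/∫(u')² → 0), and α = 1 would force 0 ≥ (1−c)∫u², impossible since c < 1; so 1−α > 0. By the sharp Poincaré inequality on H^1_0 of an interval of length L, ∫(u')² ≥ (π/L)²∫u² with equality for the first sine mode sin(π(x−x₀)/L) (x₀ the left endpoint), so the inequality holds for all u iff (1−α)(π/L)² ≥ α − c, i.e. α ≤ ((π/L)² + c)/((π/L)² + 1) = (1 + c(L/π)²)/(1 + (L/π)²). With (π/L)² = 4*π^2/9 and c = 1/3, the largest admissible constant is α = ((π/L)² + c)/((π/L)² + 1).
Simplifying, α = (3 + 4*π^2)/(9 + 4*π^2).


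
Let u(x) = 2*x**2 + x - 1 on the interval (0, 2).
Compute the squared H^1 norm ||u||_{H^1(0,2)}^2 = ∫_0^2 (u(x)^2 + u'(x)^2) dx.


||u||_{H^1}^2 = 1384/15

The H^1 norm (squared) on an interval (0, L) is
  ||u||_{H^1}^2 = ∫_0^L u(x)^2 dx + ∫_0^L u'(x)^2 dx.
Compute u'(x) = 4*x + 1.
Then u(x)^2 = 4*x**4 + 4*x**3 - 3*x**2 - 2*x + 1 and u'(x)^2 = 16*x**2 + 8*x + 1.
Integrate each monomial from 0 to 2 using ∫_0^2 c·x^n dx = c·2^(n+1)/(n+1):
  ∫_0^2 u(x)^2 dx = ∫_0^2 (4*x^4 + 4*x^3 - 3*x^2 - 2*x + 1) dx. Term by term:
    ∫_0^2 4*x^4 dx = 128/5;  ∫_0^2 4*x^3 dx = 16;  ∫_0^2 -3*x^2 dx = -8;
    ∫_0^2 -2*x dx = -4;  ∫_0^2 1 dx = 2.
  Sum: 128/5 + 16 − 8 − 4 + 2 = 158/5.
  ∫_0^2 u'(x)^2 dx = ∫_0^2 (16*x^2 + 8*x + 1) dx. Term by term:
    ∫_0^2 16*x^2 dx = 128/3;  ∫_0^2 8*x dx = 16;  ∫_0^2 1 dx = 2.
  Sum: 128/3 + 16 + 2 = 182/3.
Adding: ||u||_{H^1}^2 = 158/5 + 182/3 = 1384/15.


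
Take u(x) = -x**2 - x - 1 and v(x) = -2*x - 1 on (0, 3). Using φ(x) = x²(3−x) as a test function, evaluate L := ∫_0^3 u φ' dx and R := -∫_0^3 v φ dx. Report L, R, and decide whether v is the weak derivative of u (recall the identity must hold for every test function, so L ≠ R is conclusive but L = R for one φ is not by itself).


LHS = 621/20, RHS = 621/20. Yes, v = u' weakly.

u(x) = -x**2 - x - 1, classical derivative u'(x) = -2*x - 1.
φ(x) = x²(3−x), so φ'(x) = 3*x*(2 - x).
Note φ(0) = φ(3) = 0, so the boundary term u·φ vanishes.
LHS = ∫_0^3 u(x) φ'(x) dx = ∫_0^3 (3*x^4 - 3*x^3 - 3*x^2 - 6*x) dx. Term by term:
  ∫_0^3 3*x^4 dx = 729/5;  ∫_0^3 -3*x^3 dx = -243/4;  ∫_0^3 -3*x^2 dx = -27;
  ∫_0^3 -6*x dx = -27.
Sum: 729/5 − 243/4 − 27 − 27 = 621/20.
So LHS = 621/20.
∫_0^3 v(x) φ(x) dx = ∫_0^3 (2*x^4 - 5*x^3 - 3*x^2) dx. Term by term:
  ∫_0^3 2*x^4 dx = 486/5;  ∫_0^3 -5*x^3 dx = -405/4;  ∫_0^3 -3*x^2 dx = -27.
Sum: 486/5 − 405/4 − 27 = -621/20.
So RHS = -∫_0^3 v(x) φ(x) dx = 621/20.
LHS = RHS, so the identity holds for this test φ.
Moreover u is smooth here and v(x) = u'(x) = -2*x - 1 pointwise, so the identity holds for every test function. Hence v is the weak derivative of u.


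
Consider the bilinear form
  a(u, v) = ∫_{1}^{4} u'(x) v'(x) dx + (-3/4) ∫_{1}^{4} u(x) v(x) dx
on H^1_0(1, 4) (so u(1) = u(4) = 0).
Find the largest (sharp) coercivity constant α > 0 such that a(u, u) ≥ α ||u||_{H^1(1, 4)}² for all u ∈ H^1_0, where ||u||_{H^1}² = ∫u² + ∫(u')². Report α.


α = (-27/4 + π^2)/(9 + π^2)

Coercivity of a(·,·) on H^1_0(1, 4) means a(u, u) ≥ α ||u||_{H^1}² for every u ∈ H^1_0.
The interval has length L = 3, and Poincaré/coercivity depend only on L. Here a(u, u) = ∫(u')² + (-3/4)·∫u².
Here c = -3/4 < 0 with |c| < (π/L)² = π^2/9, so coercivity still holds. The condition a(u,u) ≥ α||u||_{H^1}² reads (1−α)∫(u')² ≥ (α−c)∫u². Any admissible α is ≤ 1 (rapidly oscillating u have ∫u²/∫(u')² → 0), and α = 1 would force 0 ≥ (1−c)∫u², impossible since c < 1; so 1−α > 0. By the sharp Poincaré inequality on H^1_0 of an interval of length L, ∫(u')² ≥ (π/L)²∫u² with equality for the first sine mode sin(π(x−x₀)/L) (x₀ the left endpoint), so the inequality holds for all u iff (1−α)(π/L)² ≥ α − c, i.e. α ≤ ((π/L)² + c)/((π/L)² + 1) = (1 + c(L/π)²)/(1 + (L/π)²). (Direct route, valid since c ≤ 0: Poincaré gives c∫u² ≥ c(L/π)²∫(u')², so a(u,u) ≥ (1 + c(L/π)²)∫(u')², while ||u||_{H^1}² ≤ (1 + (L/π)²)∫(u')²; dividing yields the same α.) With (π/L)² = π^2/9 and c = -3/4, the largest admissible constant is α = ((π/L)² + c)/((π/L)² + 1).
Simplifying, α = (-27/4 + π^2)/(9 + π^2).


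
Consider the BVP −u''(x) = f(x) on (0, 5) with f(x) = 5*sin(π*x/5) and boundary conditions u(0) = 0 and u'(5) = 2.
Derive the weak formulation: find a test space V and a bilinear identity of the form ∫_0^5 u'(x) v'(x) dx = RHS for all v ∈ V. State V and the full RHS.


V = {v ∈ H^1(0, 5) : v(0) = 0} (test functions vanish at x = 0 where u is specified); weak form: ∫_0^5 u'v' dx = ∫_0^5 (5*sin(π*x/5)) v dx + 2·v(5) for all v ∈ V.

Multiply both sides by a test function v and integrate from 0 to 5:
  ∫_0^5 −u''(x) v(x) dx = ∫_0^5 f(x) v(x) dx.
Integrate the LHS by parts once:
  ∫_0^5 −u'' v dx = −[u'(x) v(x)]_0^5 + ∫_0^5 u'(x) v'(x) dx.
Thus ∫_0^5 u'(x) v'(x) dx = ∫_0^5 f(x) v(x) dx + [u'(x) v(x)]_0^5.
Choose V so that boundary terms are either known or forced to vanish.
Mixed BC: u(0) = 0 (Dirichlet) and u'(5) = 2 (Neumann). Define V = {v ∈ H^1(0, 5) : v(0) = 0}. Then [u' v]_0^5 = u'(5)·v(5) − u'(0)·0 = 2·v(5).
Weak formulation: find u (satisfying any essential BC) such that ∫_0^5 u'(x) v'(x) dx = ∫_0^5 f v dx + 2·v(5) for all v ∈ V (Dirichlet at 0 absorbed into V; Neumann datum at x = 5 contributes the boundary term).
Substituting f(x) = 5*sin(π*x/5), the right-hand side is ∫_0^5 (5*sin(π*x/5)) v dx + 2·v(5).


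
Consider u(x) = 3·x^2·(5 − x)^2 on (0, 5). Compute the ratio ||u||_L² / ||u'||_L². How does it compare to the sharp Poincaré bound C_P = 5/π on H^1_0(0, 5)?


||u||_L² / ||u'||_L² = 5*sqrt(3)/6 < C_P = 5/π.

u(x) = 3·x^2·(5 − x)^2, so u'(x) = 6*x*(x - 5)*(2*x - 5).
u(x) = 3·x^2·(5 − x)^2 vanishes at x = 0 and x = 5, so u ∈ H^1_0(0, 5). Differentiate via the product rule and integrate the resulting polynomials term by term.
  ∫_0^5 u² dx = ∫_0^5 (9*x^8 - 180*x^7 + 1350*x^6 - 4500*x^5 + 5625*x^4) dx. Term by term:
    ∫_0^5 9*x^8 dx = 1953125;  ∫_0^5 -180*x^7 dx = -17578125/2;  ∫_0^5 1350*x^6 dx = 105468750/7;
    ∫_0^5 -4500*x^5 dx = -11718750;  ∫_0^5 5625*x^4 dx = 3515625.
  Sum: 1953125 − 17578125/2 + 105468750/7 − 11718750 + 3515625 = 390625/14.
  ∫_0^5 (u')² dx = ∫_0^5 (144*x^6 - 2160*x^5 + 11700*x^4 - 27000*x^3 + 22500*x^2) dx. Term by term:
    ∫_0^5 144*x^6 dx = 11250000/7;  ∫_0^5 -2160*x^5 dx = -5625000;  ∫_0^5 11700*x^4 dx = 7312500;
    ∫_0^5 -27000*x^3 dx = -4218750;  ∫_0^5 22500*x^2 dx = 937500.
  Sum: 11250000/7 − 5625000 + 7312500 − 4218750 + 937500 = 93750/7.
∫_0^5 u² dx = 390625/14, so ||u||_L² = 625*sqrt(14)/14.
∫_0^5 (u')² dx = 93750/7, so ||u'||_L² = 125*sqrt(42)/7.
Ratio ||u||_L² / ||u'||_L² = 5*sqrt(3)/6.
Sharp Poincaré constant on H^1_0(0, 5) is C_P = L/π = 5/π, achieved by sin(π/5·x).
A polynomial bump cannot attain the sharp Poincaré constant (only the first sine eigenfunction does), so the ratio is strictly less than C_P, consistent with ||u||_L² ≤ C_P ||u'||_L².


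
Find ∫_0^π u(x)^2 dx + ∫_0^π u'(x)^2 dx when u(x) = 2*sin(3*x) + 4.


||u||_{H^1(0,π)}^2 = 32/3 + 36*π

u'(x) = 6*cos(3*x).
Expand u² and (u')² and integrate term by term on (0, π), using: for integers n ≥ 1, ∫_0^π sin²(nx) dx = ∫_0^π cos²(nx) dx = π/2; for n ≠ n', ∫_0^π sin(nx)sin(n'x) dx = ∫_0^π cos(nx)cos(n'x) dx = 0; and by product-to-sum, ∫_0^π sin(nx)cos(n'x) dx = ½∫_0^π [sin((n+n')x) + sin((n−n')x)] dx, which is 0 when n+n' is even and 2n/(n²−n'²) when n+n' is odd (it need not vanish on (0, π)). For the constant mode: ∫_0^π 1 dx = π, ∫_0^π cos(nx) dx = 0, ∫_0^π sin(nx) dx = (1−(−1)^n)/n.
  u² squared terms: (4)²·∫1 dx = 16·π = 16*π;  (2)²·∫sin(3x)² dx = 4·π/2 = 2*π.
  u² cross terms: 2·(4)·(2)·∫1·sin(3x) dx = 16·(2/3) = 32/3.
  So ∫_0^π u² dx = 16*π + 2*π + 32/3 = 32/3 + 18*π.
  (u')² squared terms: (6)²·∫cos(3x)² dx = 36·π/2 = 18*π.
  So ∫_0^π (u')² dx = 18*π.
||u||_{H^1}^2 = (32/3 + 18*π) + (18*π) = 32/3 + 36*π.


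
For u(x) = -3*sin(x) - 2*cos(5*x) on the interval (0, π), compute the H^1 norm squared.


||u||_{H^1(0,π)}^2 = 61*π

u'(x) = 10*sin(5*x) - 3*cos(x).
Expand u² and (u')² and integrate term by term on (0, π), using: for integers n ≥ 1, ∫_0^π sin²(nx) dx = ∫_0^π cos²(nx) dx = π/2; for n ≠ n', ∫_0^π sin(nx)sin(n'x) dx = ∫_0^π cos(nx)cos(n'x) dx = 0; and by product-to-sum, ∫_0^π sin(nx)cos(n'x) dx = ½∫_0^π [sin((n+n')x) + sin((n−n')x)] dx, which is 0 when n+n' is even and 2n/(n²−n'²) when n+n' is odd (it need not vanish on (0, π)).
  u² squared terms: (-3)²·∫sin(x)² dx = 9·π/2 = 9*π/2;  (-2)²·∫cos(5x)² dx = 4·π/2 = 2*π.
  u² cross terms: 2·(-3)·(-2)·∫sin(x)·cos(5x) dx = 12·(0) = 0.
  So ∫_0^π u² dx = 9*π/2 + 2*π + 0 = 13*π/2.
  (u')² squared terms: (-3)²·∫cos(x)² dx = 9·π/2 = 9*π/2;  (10)²·∫sin(5x)² dx = 100·π/2 = 50*π.
  (u')² cross terms: 2·(-3)·(10)·∫cos(x)·sin(5x) dx = -60·(0) = 0.
  So ∫_0^π (u')² dx = 9*π/2 + 50*π + 0 = 109*π/2.
||u||_{H^1}^2 = (13*π/2) + (109*π/2) = 61*π.


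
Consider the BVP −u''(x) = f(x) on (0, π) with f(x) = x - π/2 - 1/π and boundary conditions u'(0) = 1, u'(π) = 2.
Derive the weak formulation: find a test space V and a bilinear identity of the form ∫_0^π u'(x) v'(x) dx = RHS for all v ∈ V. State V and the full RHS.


V = H^1(0, π) (v unrestricted at boundary; u is determined up to an additive constant); weak form: ∫_0^π u'v' dx = ∫_0^π (x - π/2 - 1/π) v dx + 2·v(π) − v(0) for all v ∈ V.

Multiply both sides by a test function v and integrate from 0 to π:
  ∫_0^π −u''(x) v(x) dx = ∫_0^π f(x) v(x) dx.
Integrate the LHS by parts once:
  ∫_0^π −u'' v dx = −[u'(x) v(x)]_0^π + ∫_0^π u'(x) v'(x) dx.
Thus ∫_0^π u'(x) v'(x) dx = ∫_0^π f(x) v(x) dx + [u'(x) v(x)]_0^π.
Choose V so that boundary terms are either known or forced to vanish.
u has inhomogeneous Neumann u'(0) = 1, u'(π) = 2. [u' v]_0^π = (2)·v(π) − (1)·v(0) = 2·v(π) − v(0). Take V = H^1(0, π); boundary term becomes part of RHS.
Weak formulation: find u (satisfying any essential BC) such that ∫_0^π u'(x) v'(x) dx = ∫_0^π f v dx + 2·v(π) − v(0) for all v ∈ V (Neumann data are natural BCs: they enter the RHS as boundary terms).
Substituting f(x) = x - π/2 - 1/π, the right-hand side is ∫_0^π (x - π/2 - 1/π) v dx + 2·v(π) − v(0).
Compatibility check (pure Neumann): taking v ≡ 1 ∈ V gives 0 = ∫_0^π f dx + (2) − (1), i.e. ∫_0^π f dx must equal u'(0) − u'(π) = -1. Indeed ∫_0^π (x - π/2 - 1/π) dx = -1, so the data are compatible. The solution is then unique only up to an additive constant (fix it e.g. by requiring ∫_0^π u dx = 0).


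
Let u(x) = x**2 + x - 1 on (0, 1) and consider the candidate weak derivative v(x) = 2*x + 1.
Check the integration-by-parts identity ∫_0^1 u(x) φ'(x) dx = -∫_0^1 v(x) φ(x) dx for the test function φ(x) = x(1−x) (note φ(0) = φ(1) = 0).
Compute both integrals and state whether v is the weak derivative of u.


LHS = -1/3, RHS = -1/3. Yes, v = u' weakly.

u(x) = x**2 + x - 1, classical derivative u'(x) = 2*x + 1.
φ(x) = x(1−x), so φ'(x) = 1 - 2*x.
Note φ(0) = φ(1) = 0, so the boundary term u·φ vanishes.
LHS = ∫_0^1 u(x) φ'(x) dx = ∫_0^1 (-2*x^3 - x^2 + 3*x - 1) dx. Term by term:
  ∫_0^1 -2*x^3 dx = -1/2;  ∫_0^1 -x^2 dx = -1/3;  ∫_0^1 3*x dx = 3/2;
  ∫_0^1 -1 dx = -1.
Sum: -1/2 − 1/3 + 3/2 − 1 = -1/3.
So LHS = -1/3.
∫_0^1 v(x) φ(x) dx = ∫_0^1 (-2*x^3 + x^2 + x) dx. Term by term:
  ∫_0^1 -2*x^3 dx = -1/2;  ∫_0^1 x^2 dx = 1/3;  ∫_0^1 x dx = 1/2.
Sum: -1/2 + 1/3 + 1/2 = 1/3.
So RHS = -∫_0^1 v(x) φ(x) dx = -1/3.
LHS = RHS, so the identity holds for this test φ.
Moreover u is smooth here and v(x) = u'(x) = 2*x + 1 pointwise, so the identity holds for every test function. Hence v is the weak derivative of u.


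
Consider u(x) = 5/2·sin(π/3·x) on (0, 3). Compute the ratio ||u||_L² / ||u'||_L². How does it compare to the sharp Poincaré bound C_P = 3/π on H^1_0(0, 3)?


||u||_L² / ||u'||_L² = 3/π = C_P.

u(x) = 5/2·sin(π/3·x), so u'(x) = 5*π*cos(π*x/3)/6.
Writing u(x) = A·sin(kπx/L) with A = 5/2 and k = 1, use ∫_0^L sin²(kπx/L) dx = L/2 and ∫_0^L cos²(kπx/L) dx = L/2.
u² = 25/4·sin²(π/3·x) and (u')² = 25*π^2/36·cos²(π/3·x), and each of sin², cos² integrates to L/2 = 3/2 over (0, 3).
∫_0^3 u² dx = 75/8, so ||u||_L² = 5*sqrt(6)/4.
∫_0^3 (u')² dx = 25*π^2/24, so ||u'||_L² = 5*sqrt(6)*π/12.
Ratio ||u||_L² / ||u'||_L² = 3/π.
Sharp Poincaré constant on H^1_0(0, 3) is C_P = L/π = 3/π, achieved by sin(π/3·x).
This is the k = 1 eigenfunction (up to amplitude), so the ratio equals the sharp Poincaré constant exactly.


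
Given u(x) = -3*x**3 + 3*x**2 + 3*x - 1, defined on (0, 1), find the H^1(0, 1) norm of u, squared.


||u||_{H^1}^2 = 409/35

The H^1 norm (squared) on an interval (0, L) is
  ||u||_{H^1}^2 = ∫_0^L u(x)^2 dx + ∫_0^L u'(x)^2 dx.
Compute u'(x) = -9*x**2 + 6*x + 3.
Then u(x)^2 = 9*x**6 - 18*x**5 - 9*x**4 + 24*x**3 + 3*x**2 - 6*x + 1 and u'(x)^2 = 81*x**4 - 108*x**3 - 18*x**2 + 36*x + 9.
Integrate each monomial from 0 to 1 using ∫_0^1 c·x^n dx = c·1^(n+1)/(n+1):
  ∫_0^1 u(x)^2 dx = ∫_0^1 (9*x^6 - 18*x^5 - 9*x^4 + 24*x^3 + 3*x^2 - 6*x + 1) dx. Term by term:
    ∫_0^1 9*x^6 dx = 9/7;  ∫_0^1 -18*x^5 dx = -3;  ∫_0^1 -9*x^4 dx = -9/5;
    ∫_0^1 24*x^3 dx = 6;  ∫_0^1 3*x^2 dx = 1;  ∫_0^1 -6*x dx = -3;
    ∫_0^1 1 dx = 1.
  Sum: 9/7 − 3 − 9/5 + 6 + 1 − 3 + 1 = 52/35.
  ∫_0^1 u'(x)^2 dx = ∫_0^1 (81*x^4 - 108*x^3 - 18*x^2 + 36*x + 9) dx. Term by term:
    ∫_0^1 81*x^4 dx = 81/5;  ∫_0^1 -108*x^3 dx = -27;  ∫_0^1 -18*x^2 dx = -6;
    ∫_0^1 36*x dx = 18;  ∫_0^1 9 dx = 9.
  Sum: 81/5 − 27 − 6 + 18 + 9 = 51/5.
Adding: ||u||_{H^1}^2 = 52/35 + 51/5 = 409/35.


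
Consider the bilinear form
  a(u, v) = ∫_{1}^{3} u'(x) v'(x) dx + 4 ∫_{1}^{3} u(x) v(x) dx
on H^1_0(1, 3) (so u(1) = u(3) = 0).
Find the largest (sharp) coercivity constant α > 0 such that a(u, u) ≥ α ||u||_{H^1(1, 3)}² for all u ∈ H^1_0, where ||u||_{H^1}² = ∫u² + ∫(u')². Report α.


α = 1

Coercivity of a(·,·) on H^1_0(1, 3) means a(u, u) ≥ α ||u||_{H^1}² for every u ∈ H^1_0.
The interval has length L = 2, and Poincaré/coercivity depend only on L. Here a(u, u) = ∫(u')² + (4)·∫u².
Here c = 4 ≥ 1, so a(u,u) = ∫(u')² + c∫u² ≥ ∫(u')² + ∫u² = ||u||_{H^1}², i.e. α = 1 works. No larger α is possible: a(u,u) ≥ α||u||_{H^1}² means (1−α)∫(u')² ≥ (α−c)∫u², and for the modes u_n = sin(nπ(x−x₀)/L) (x₀ the left endpoint) one has ∫u_n²/∫(u_n')² = (L/(nπ))² → 0, so a(u_n,u_n)/||u_n||_{H^1}² → 1. Hence the optimal constant is α = 1.
Therefore α = 1.


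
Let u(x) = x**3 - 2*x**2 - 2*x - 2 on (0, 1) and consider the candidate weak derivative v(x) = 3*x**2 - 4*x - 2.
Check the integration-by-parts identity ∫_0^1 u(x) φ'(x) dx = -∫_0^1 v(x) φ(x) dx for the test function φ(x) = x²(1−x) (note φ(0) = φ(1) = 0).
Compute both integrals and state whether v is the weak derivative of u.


LHS = 4/15, RHS = 4/15. Yes, v = u' weakly.

u(x) = x**3 - 2*x**2 - 2*x - 2, classical derivative u'(x) = 3*x**2 - 4*x - 2.
φ(x) = x²(1−x), so φ'(x) = x*(2 - 3*x).
Note φ(0) = φ(1) = 0, so the boundary term u·φ vanishes.
LHS = ∫_0^1 u(x) φ'(x) dx = ∫_0^1 (-3*x^5 + 8*x^4 + 2*x^3 + 2*x^2 - 4*x) dx. Term by term:
  ∫_0^1 -3*x^5 dx = -1/2;  ∫_0^1 8*x^4 dx = 8/5;  ∫_0^1 2*x^3 dx = 1/2;
  ∫_0^1 2*x^2 dx = 2/3;  ∫_0^1 -4*x dx = -2.
Sum: -1/2 + 8/5 + 1/2 + 2/3 − 2 = 4/15.
So LHS = 4/15.
∫_0^1 v(x) φ(x) dx = ∫_0^1 (-3*x^5 + 7*x^4 - 2*x^3 - 2*x^2) dx. Term by term:
  ∫_0^1 -3*x^5 dx = -1/2;  ∫_0^1 7*x^4 dx = 7/5;  ∫_0^1 -2*x^3 dx = -1/2;
  ∫_0^1 -2*x^2 dx = -2/3.
Sum: -1/2 + 7/5 − 1/2 − 2/3 = -4/15.
So RHS = -∫_0^1 v(x) φ(x) dx = 4/15.
LHS = RHS, so the identity holds for this test φ.
Moreover u is smooth here and v(x) = u'(x) = 3*x**2 - 4*x - 2 pointwise, so the identity holds for every test function. Hence v is the weak derivative of u.


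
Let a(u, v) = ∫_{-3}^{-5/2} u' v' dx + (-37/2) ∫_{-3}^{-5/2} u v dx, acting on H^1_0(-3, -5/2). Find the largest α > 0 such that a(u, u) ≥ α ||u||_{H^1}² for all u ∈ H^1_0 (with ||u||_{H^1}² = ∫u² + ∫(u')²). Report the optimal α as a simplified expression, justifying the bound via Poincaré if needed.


α = (-37 + 8*π^2)/(2*(1 + 4*π^2))

Coercivity of a(·,·) on H^1_0(-3, -5/2) means a(u, u) ≥ α ||u||_{H^1}² for every u ∈ H^1_0.
The interval has length L = 1/2, and Poincaré/coercivity depend only on L. Here a(u, u) = ∫(u')² + (-37/2)·∫u².
Here c = -37/2 < 0 with |c| < (π/L)² = 4*π^2, so coercivity still holds. The condition a(u,u) ≥ α||u||_{H^1}² reads (1−α)∫(u')² ≥ (α−c)∫u². Any admissible α is ≤ 1 (rapidly oscillating u have ∫u²/∫(u')² → 0), and α = 1 would force 0 ≥ (1−c)∫u², impossible since c < 1; so 1−α > 0. By the sharp Poincaré inequality on H^1_0 of an interval of length L, ∫(u')² ≥ (π/L)²∫u² with equality for the first sine mode sin(π(x−x₀)/L) (x₀ the left endpoint), so the inequality holds for all u iff (1−α)(π/L)² ≥ α − c, i.e. α ≤ ((π/L)² + c)/((π/L)² + 1) = (1 + c(L/π)²)/(1 + (L/π)²). (Direct route, valid since c ≤ 0: Poincaré gives c∫u² ≥ c(L/π)²∫(u')², so a(u,u) ≥ (1 + c(L/π)²)∫(u')², while ||u||_{H^1}² ≤ (1 + (L/π)²)∫(u')²; dividing yields the same α.) With (π/L)² = 4*π^2 and c = -37/2, the largest admissible constant is α = ((π/L)² + c)/((π/L)² + 1).
Simplifying, α = (-37 + 8*π^2)/(2*(1 + 4*π^2)).


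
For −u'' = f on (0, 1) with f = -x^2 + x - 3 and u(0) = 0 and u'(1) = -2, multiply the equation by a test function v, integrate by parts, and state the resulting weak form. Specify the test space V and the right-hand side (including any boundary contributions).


V = {v ∈ H^1(0, 1) : v(0) = 0} (test functions vanish at x = 0 where u is specified); weak form: ∫_0^1 u'v' dx = ∫_0^1 (-x^2 + x - 3) v dx − 2·v(1) for all v ∈ V.

Multiply both sides by a test function v and integrate from 0 to 1:
  ∫_0^1 −u''(x) v(x) dx = ∫_0^1 f(x) v(x) dx.
Integrate the LHS by parts once:
  ∫_0^1 −u'' v dx = −[u'(x) v(x)]_0^1 + ∫_0^1 u'(x) v'(x) dx.
Thus ∫_0^1 u'(x) v'(x) dx = ∫_0^1 f(x) v(x) dx + [u'(x) v(x)]_0^1.
Choose V so that boundary terms are either known or forced to vanish.
Mixed BC: u(0) = 0 (Dirichlet) and u'(1) = -2 (Neumann). Define V = {v ∈ H^1(0, 1) : v(0) = 0}. Then [u' v]_0^1 = u'(1)·v(1) − u'(0)·0 = − 2·v(1).
Weak formulation: find u (satisfying any essential BC) such that ∫_0^1 u'(x) v'(x) dx = ∫_0^1 f v dx − 2·v(1) for all v ∈ V (Dirichlet at 0 absorbed into V; Neumann datum at x = 1 contributes the boundary term).
Substituting f(x) = -x^2 + x - 3, the right-hand side is ∫_0^1 (-x^2 + x - 3) v dx − 2·v(1).


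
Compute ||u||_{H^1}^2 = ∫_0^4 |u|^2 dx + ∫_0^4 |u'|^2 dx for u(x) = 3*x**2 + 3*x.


||u||_{H^1}^2 = 21396/5

The H^1 norm (squared) on an interval (0, L) is
  ||u||_{H^1}^2 = ∫_0^L u(x)^2 dx + ∫_0^L u'(x)^2 dx.
Compute u'(x) = 6*x + 3.
Then u(x)^2 = 9*x**4 + 18*x**3 + 9*x**2 and u'(x)^2 = 36*x**2 + 36*x + 9.
Integrate each monomial from 0 to 4 using ∫_0^4 c·x^n dx = c·4^(n+1)/(n+1):
  ∫_0^4 u(x)^2 dx = ∫_0^4 (9*x^4 + 18*x^3 + 9*x^2) dx. Term by term:
    ∫_0^4 9*x^4 dx = 9216/5;  ∫_0^4 18*x^3 dx = 1152;  ∫_0^4 9*x^2 dx = 192.
  Sum: 9216/5 + 1152 + 192 = 15936/5.
  ∫_0^4 u'(x)^2 dx = ∫_0^4 (36*x^2 + 36*x + 9) dx. Term by term:
    ∫_0^4 36*x^2 dx = 768;  ∫_0^4 36*x dx = 288;  ∫_0^4 9 dx = 36.
  Sum: 768 + 288 + 36 = 1092.
Adding: ||u||_{H^1}^2 = 15936/5 + 1092 = 21396/5.


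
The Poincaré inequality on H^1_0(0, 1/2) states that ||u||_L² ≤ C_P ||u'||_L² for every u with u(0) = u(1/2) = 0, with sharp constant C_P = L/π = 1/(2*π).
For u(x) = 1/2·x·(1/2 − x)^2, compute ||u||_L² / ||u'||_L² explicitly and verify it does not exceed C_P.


||u||_L² / ||u'||_L² = sqrt(14)/28 < C_P = 1/(2*π).

u(x) = 1/2·x·(1/2 − x)^2, so u'(x) = (2*x - 1)*(6*x - 1)/8.
u(x) = 1/2·x·(1/2 − x)^2 vanishes at x = 0 and x = 1/2, so u ∈ H^1_0(0, 1/2). Differentiate via the product rule and integrate the resulting polynomials term by term.
  ∫_0^1/2 u² dx = ∫_0^1/2 (x^6/4 - x^5/2 + 3*x^4/8 - x^3/8 + x^2/64) dx. Term by term:
    ∫_0^1/2 x^6/4 dx = 1/3584;  ∫_0^1/2 -x^5/2 dx = -1/768;  ∫_0^1/2 3*x^4/8 dx = 3/1280;
    ∫_0^1/2 -x^3/8 dx = -1/512;  ∫_0^1/2 x^2/64 dx = 1/1536.
  Sum: 1/3584 − 1/768 + 3/1280 − 1/512 + 1/1536 = 1/53760.
  ∫_0^1/2 (u')² dx = ∫_0^1/2 (9*x^4/4 - 3*x^3 + 11*x^2/8 - x/4 + 1/64) dx. Term by term:
    ∫_0^1/2 9*x^4/4 dx = 9/640;  ∫_0^1/2 -3*x^3 dx = -3/64;  ∫_0^1/2 11*x^2/8 dx = 11/192;
    ∫_0^1/2 -x/4 dx = -1/32;  ∫_0^1/2 1/64 dx = 1/128.
  Sum: 9/640 − 3/64 + 11/192 − 1/32 + 1/128 = 1/960.
∫_0^1/2 u² dx = 1/53760, so ||u||_L² = sqrt(210)/3360.
∫_0^1/2 (u')² dx = 1/960, so ||u'||_L² = sqrt(15)/120.
Ratio ||u||_L² / ||u'||_L² = sqrt(14)/28.
Sharp Poincaré constant on H^1_0(0, 1/2) is C_P = L/π = 1/(2*π), achieved by sin(2*π·x).
A polynomial bump cannot attain the sharp Poincaré constant (only the first sine eigenfunction does), so the ratio is strictly less than C_P, consistent with ||u||_L² ≤ C_P ||u'||_L².


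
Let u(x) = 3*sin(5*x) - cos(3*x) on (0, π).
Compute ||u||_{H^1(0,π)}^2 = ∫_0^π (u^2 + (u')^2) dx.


||u||_{H^1(0,π)}^2 = 122*π

u'(x) = 3*sin(3*x) + 15*cos(5*x).
Expand u² and (u')² and integrate term by term on (0, π), using: for integers n ≥ 1, ∫_0^π sin²(nx) dx = ∫_0^π cos²(nx) dx = π/2; for n ≠ n', ∫_0^π sin(nx)sin(n'x) dx = ∫_0^π cos(nx)cos(n'x) dx = 0; and by product-to-sum, ∫_0^π sin(nx)cos(n'x) dx = ½∫_0^π [sin((n+n')x) + sin((n−n')x)] dx, which is 0 when n+n' is even and 2n/(n²−n'²) when n+n' is odd (it need not vanish on (0, π)).
  u² squared terms: (-1)²·∫cos(3x)² dx = 1·π/2 = π/2;  (3)²·∫sin(5x)² dx = 9·π/2 = 9*π/2.
  u² cross terms: 2·(-1)·(3)·∫cos(3x)·sin(5x) dx = -6·(0) = 0.
  So ∫_0^π u² dx = π/2 + 9*π/2 + 0 = 5*π.
  (u')² squared terms: (3)²·∫sin(3x)² dx = 9·π/2 = 9*π/2;  (15)²·∫cos(5x)² dx = 225·π/2 = 225*π/2.
  (u')² cross terms: 2·(3)·(15)·∫sin(3x)·cos(5x) dx = 90·(0) = 0.
  So ∫_0^π (u')² dx = 9*π/2 + 225*π/2 + 0 = 117*π.
||u||_{H^1}^2 = (5*π) + (117*π) = 122*π.


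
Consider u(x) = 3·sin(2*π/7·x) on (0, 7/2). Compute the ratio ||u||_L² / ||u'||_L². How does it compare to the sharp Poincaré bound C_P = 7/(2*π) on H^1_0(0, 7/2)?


||u||_L² / ||u'||_L² = 7/(2*π) = C_P.

u(x) = 3·sin(2*π/7·x), so u'(x) = 6*π*cos(2*π*x/7)/7.
Writing u(x) = A·sin(kπx/L) with A = 3 and k = 1, use ∫_0^L sin²(kπx/L) dx = L/2 and ∫_0^L cos²(kπx/L) dx = L/2.
u² = 9·sin²(2*π/7·x) and (u')² = 36*π^2/49·cos²(2*π/7·x), and each of sin², cos² integrates to L/2 = 7/4 over (0, 7/2).
∫_0^7/2 u² dx = 63/4, so ||u||_L² = 3*sqrt(7)/2.
∫_0^7/2 (u')² dx = 9*π^2/7, so ||u'||_L² = 3*sqrt(7)*π/7.
Ratio ||u||_L² / ||u'||_L² = 7/(2*π).
Sharp Poincaré constant on H^1_0(0, 7/2) is C_P = L/π = 7/(2*π), achieved by sin(2*π/7·x).
This is the k = 1 eigenfunction (up to amplitude), so the ratio equals the sharp Poincaré constant exactly.


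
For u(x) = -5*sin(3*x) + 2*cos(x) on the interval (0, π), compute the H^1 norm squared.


||u||_{H^1(0,π)}^2 = 129*π

u'(x) = -2*sin(x) - 15*cos(3*x).
Expand u² and (u')² and integrate term by term on (0, π), using: for integers n ≥ 1, ∫_0^π sin²(nx) dx = ∫_0^π cos²(nx) dx = π/2; for n ≠ n', ∫_0^π sin(nx)sin(n'x) dx = ∫_0^π cos(nx)cos(n'x) dx = 0; and by product-to-sum, ∫_0^π sin(nx)cos(n'x) dx = ½∫_0^π [sin((n+n')x) + sin((n−n')x)] dx, which is 0 when n+n' is even and 2n/(n²−n'²) when n+n' is odd (it need not vanish on (0, π)).
  u² squared terms: (-5)²·∫sin(3x)² dx = 25·π/2 = 25*π/2;  (2)²·∫cos(x)² dx = 4·π/2 = 2*π.
  u² cross terms: 2·(-5)·(2)·∫sin(3x)·cos(x) dx = -20·(0) = 0.
  So ∫_0^π u² dx = 25*π/2 + 2*π + 0 = 29*π/2.
  (u')² squared terms: (-15)²·∫cos(3x)² dx = 225·π/2 = 225*π/2;  (-2)²·∫sin(x)² dx = 4·π/2 = 2*π.
  (u')² cross terms: 2·(-15)·(-2)·∫cos(3x)·sin(x) dx = 60·(0) = 0.
  So ∫_0^π (u')² dx = 225*π/2 + 2*π + 0 = 229*π/2.
||u||_{H^1}^2 = (29*π/2) + (229*π/2) = 129*π.


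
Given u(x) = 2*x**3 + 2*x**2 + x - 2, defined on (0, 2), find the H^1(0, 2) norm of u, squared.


||u||_{H^1}^2 = 72458/105

The H^1 norm (squared) on an interval (0, L) is
  ||u||_{H^1}^2 = ∫_0^L u(x)^2 dx + ∫_0^L u'(x)^2 dx.
Compute u'(x) = 6*x**2 + 4*x + 1.
Then u(x)^2 = 4*x**6 + 8*x**5 + 8*x**4 - 4*x**3 - 7*x**2 - 4*x + 4 and u'(x)^2 = 36*x**4 + 48*x**3 + 28*x**2 + 8*x + 1.
Integrate each monomial from 0 to 2 using ∫_0^2 c·x^n dx = c·2^(n+1)/(n+1):
  ∫_0^2 u(x)^2 dx = ∫_0^2 (4*x^6 + 8*x^5 + 8*x^4 - 4*x^3 - 7*x^2 - 4*x + 4) dx. Term by term:
    ∫_0^2 4*x^6 dx = 512/7;  ∫_0^2 8*x^5 dx = 256/3;  ∫_0^2 8*x^4 dx = 256/5;
    ∫_0^2 -4*x^3 dx = -16;  ∫_0^2 -7*x^2 dx = -56/3;  ∫_0^2 -4*x dx = -8;
    ∫_0^2 4 dx = 8.
  Sum: 512/7 + 256/3 + 256/5 − 16 − 56/3 − 8 + 8 = 18376/105.
  ∫_0^2 u'(x)^2 dx = ∫_0^2 (36*x^4 + 48*x^3 + 28*x^2 + 8*x + 1) dx. Term by term:
    ∫_0^2 36*x^4 dx = 1152/5;  ∫_0^2 48*x^3 dx = 192;  ∫_0^2 28*x^2 dx = 224/3;
    ∫_0^2 8*x dx = 16;  ∫_0^2 1 dx = 2.
  Sum: 1152/5 + 192 + 224/3 + 16 + 2 = 7726/15.
Adding: ||u||_{H^1}^2 = 18376/105 + 7726/15 = 72458/105.


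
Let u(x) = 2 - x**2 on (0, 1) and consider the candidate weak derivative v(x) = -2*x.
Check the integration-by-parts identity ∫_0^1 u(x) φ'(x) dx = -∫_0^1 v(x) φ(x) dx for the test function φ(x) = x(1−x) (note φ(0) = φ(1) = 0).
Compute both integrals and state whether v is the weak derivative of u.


LHS = 1/6, RHS = 1/6. Yes, v = u' weakly.

u(x) = 2 - x**2, classical derivative u'(x) = -2*x.
φ(x) = x(1−x), so φ'(x) = 1 - 2*x.
Note φ(0) = φ(1) = 0, so the boundary term u·φ vanishes.
LHS = ∫_0^1 u(x) φ'(x) dx = ∫_0^1 (2*x^3 - x^2 - 4*x + 2) dx. Term by term:
  ∫_0^1 2*x^3 dx = 1/2;  ∫_0^1 -x^2 dx = -1/3;  ∫_0^1 -4*x dx = -2;
  ∫_0^1 2 dx = 2.
Sum: 1/2 − 1/3 − 2 + 2 = 1/6.
So LHS = 1/6.
∫_0^1 v(x) φ(x) dx = ∫_0^1 (2*x^3 - 2*x^2) dx. Term by term:
  ∫_0^1 2*x^3 dx = 1/2;  ∫_0^1 -2*x^2 dx = -2/3.
Sum: 1/2 − 2/3 = -1/6.
So RHS = -∫_0^1 v(x) φ(x) dx = 1/6.
LHS = RHS, so the identity holds for this test φ.
Moreover u is smooth here and v(x) = u'(x) = -2*x pointwise, so the identity holds for every test function. Hence v is the weak derivative of u.


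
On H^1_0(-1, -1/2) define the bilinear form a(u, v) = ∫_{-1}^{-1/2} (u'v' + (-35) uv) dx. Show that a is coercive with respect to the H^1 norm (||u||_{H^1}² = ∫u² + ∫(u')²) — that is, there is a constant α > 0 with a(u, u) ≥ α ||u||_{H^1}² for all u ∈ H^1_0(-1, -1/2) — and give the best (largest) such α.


α = (-35 + 4*π^2)/(1 + 4*π^2)

Coercivity of a(·,·) on H^1_0(-1, -1/2) means a(u, u) ≥ α ||u||_{H^1}² for every u ∈ H^1_0.
The interval has length L = 1/2, and Poincaré/coercivity depend only on L. Here a(u, u) = ∫(u')² + (-35)·∫u².
Here c = -35 < 0 with |c| < (π/L)² = 4*π^2, so coercivity still holds. The condition a(u,u) ≥ α||u||_{H^1}² reads (1−α)∫(u')² ≥ (α−c)∫u². Any admissible α is ≤ 1 (rapidly oscillating u have ∫u²/∫(u')² → 0), and α = 1 would force 0 ≥ (1−c)∫u², impossible since c < 1; so 1−α > 0. By the sharp Poincaré inequality on H^1_0 of an interval of length L, ∫(u')² ≥ (π/L)²∫u² with equality for the first sine mode sin(π(x−x₀)/L) (x₀ the left endpoint), so the inequality holds for all u iff (1−α)(π/L)² ≥ α − c, i.e. α ≤ ((π/L)² + c)/((π/L)² + 1) = (1 + c(L/π)²)/(1 + (L/π)²). (Direct route, valid since c ≤ 0: Poincaré gives c∫u² ≥ c(L/π)²∫(u')², so a(u,u) ≥ (1 + c(L/π)²)∫(u')², while ||u||_{H^1}² ≤ (1 + (L/π)²)∫(u')²; dividing yields the same α.) With (π/L)² = 4*π^2 and c = -35, the largest admissible constant is α = ((π/L)² + c)/((π/L)² + 1).
Simplifying, α = (-35 + 4*π^2)/(1 + 4*π^2).


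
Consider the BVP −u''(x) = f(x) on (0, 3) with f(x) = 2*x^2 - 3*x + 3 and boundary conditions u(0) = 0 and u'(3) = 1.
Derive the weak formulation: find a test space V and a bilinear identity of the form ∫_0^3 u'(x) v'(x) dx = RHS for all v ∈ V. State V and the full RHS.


V = {v ∈ H^1(0, 3) : v(0) = 0} (test functions vanish at x = 0 where u is specified); weak form: ∫_0^3 u'v' dx = ∫_0^3 (2*x^2 - 3*x + 3) v dx + v(3) for all v ∈ V.

Multiply both sides by a test function v and integrate from 0 to 3:
  ∫_0^3 −u''(x) v(x) dx = ∫_0^3 f(x) v(x) dx.
Integrate the LHS by parts once:
  ∫_0^3 −u'' v dx = −[u'(x) v(x)]_0^3 + ∫_0^3 u'(x) v'(x) dx.
Thus ∫_0^3 u'(x) v'(x) dx = ∫_0^3 f(x) v(x) dx + [u'(x) v(x)]_0^3.
Choose V so that boundary terms are either known or forced to vanish.
Mixed BC: u(0) = 0 (Dirichlet) and u'(3) = 1 (Neumann). Define V = {v ∈ H^1(0, 3) : v(0) = 0}. Then [u' v]_0^3 = u'(3)·v(3) − u'(0)·0 = v(3).
Weak formulation: find u (satisfying any essential BC) such that ∫_0^3 u'(x) v'(x) dx = ∫_0^3 f v dx + v(3) for all v ∈ V (Dirichlet at 0 absorbed into V; Neumann datum at x = 3 contributes the boundary term).
Substituting f(x) = 2*x^2 - 3*x + 3, the right-hand side is ∫_0^3 (2*x^2 - 3*x + 3) v dx + v(3).


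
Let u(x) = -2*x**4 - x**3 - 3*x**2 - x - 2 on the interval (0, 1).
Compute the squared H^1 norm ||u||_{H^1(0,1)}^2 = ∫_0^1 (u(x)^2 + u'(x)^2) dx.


||u||_{H^1}^2 = 4196/45

The H^1 norm (squared) on an interval (0, L) is
  ||u||_{H^1}^2 = ∫_0^L u(x)^2 dx + ∫_0^L u'(x)^2 dx.
Compute u'(x) = -8*x**3 - 3*x**2 - 6*x - 1.
Then u(x)^2 = 4*x**8 + 4*x**7 + 13*x**6 + 10*x**5 + 19*x**4 + 10*x**3 + 13*x**2 + 4*x + 4 and u'(x)^2 = 64*x**6 + 48*x**5 + 105*x**4 + 52*x**3 + 42*x**2 + 12*x + 1.
Integrate each monomial from 0 to 1 using ∫_0^1 c·x^n dx = c·1^(n+1)/(n+1):
  ∫_0^1 u(x)^2 dx = ∫_0^1 (4*x^8 + 4*x^7 + 13*x^6 + 10*x^5 + 19*x^4 + 10*x^3 + 13*x^2 + 4*x + 4) dx. Term by term:
    ∫_0^1 4*x^8 dx = 4/9;  ∫_0^1 4*x^7 dx = 1/2;  ∫_0^1 13*x^6 dx = 13/7;
    ∫_0^1 10*x^5 dx = 5/3;  ∫_0^1 19*x^4 dx = 19/5;  ∫_0^1 10*x^3 dx = 5/2;
    ∫_0^1 13*x^2 dx = 13/3;  ∫_0^1 4*x dx = 2;  ∫_0^1 4 dx = 4.
  Sum: 4/9 + 1/2 + 13/7 + 5/3 + 19/5 + 5/2 + 13/3 + 2 + 4 = 6647/315.
  ∫_0^1 u'(x)^2 dx = ∫_0^1 (64*x^6 + 48*x^5 + 105*x^4 + 52*x^3 + 42*x^2 + 12*x + 1) dx. Term by term:
    ∫_0^1 64*x^6 dx = 64/7;  ∫_0^1 48*x^5 dx = 8;  ∫_0^1 105*x^4 dx = 21;
    ∫_0^1 52*x^3 dx = 13;  ∫_0^1 42*x^2 dx = 14;  ∫_0^1 12*x dx = 6;
    ∫_0^1 1 dx = 1.
  Sum: 64/7 + 8 + 21 + 13 + 14 + 6 + 1 = 505/7.
Adding: ||u||_{H^1}^2 = 6647/315 + 505/7 = 4196/45.


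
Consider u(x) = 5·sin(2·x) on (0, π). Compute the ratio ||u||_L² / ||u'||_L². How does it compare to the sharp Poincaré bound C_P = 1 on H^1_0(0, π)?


||u||_L² / ||u'||_L² = 1/2 < C_P = 1.

u(x) = 5·sin(2·x), so u'(x) = 10*cos(2*x).
Writing u(x) = A·sin(kπx/L) with A = 5 and k = 2, use ∫_0^L sin²(kπx/L) dx = L/2 and ∫_0^L cos²(kπx/L) dx = L/2.
u² = 25·sin²(2·x) and (u')² = 100·cos²(2·x), and each of sin², cos² integrates to L/2 = π/2 over (0, π).
∫_0^π u² dx = 25*π/2, so ||u||_L² = 5*sqrt(2)*sqrt(π)/2.
∫_0^π (u')² dx = 50*π, so ||u'||_L² = 5*sqrt(2)*sqrt(π).
Ratio ||u||_L² / ||u'||_L² = 1/2.
Sharp Poincaré constant on H^1_0(0, π) is C_P = L/π = 1, achieved by sin(x).
This is the k = 2 harmonic; the ratio L/(kπ) is strictly less than C_P = L/π, consistent with the sharp inequality ||u||_L² ≤ C_P ||u'||_L².
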